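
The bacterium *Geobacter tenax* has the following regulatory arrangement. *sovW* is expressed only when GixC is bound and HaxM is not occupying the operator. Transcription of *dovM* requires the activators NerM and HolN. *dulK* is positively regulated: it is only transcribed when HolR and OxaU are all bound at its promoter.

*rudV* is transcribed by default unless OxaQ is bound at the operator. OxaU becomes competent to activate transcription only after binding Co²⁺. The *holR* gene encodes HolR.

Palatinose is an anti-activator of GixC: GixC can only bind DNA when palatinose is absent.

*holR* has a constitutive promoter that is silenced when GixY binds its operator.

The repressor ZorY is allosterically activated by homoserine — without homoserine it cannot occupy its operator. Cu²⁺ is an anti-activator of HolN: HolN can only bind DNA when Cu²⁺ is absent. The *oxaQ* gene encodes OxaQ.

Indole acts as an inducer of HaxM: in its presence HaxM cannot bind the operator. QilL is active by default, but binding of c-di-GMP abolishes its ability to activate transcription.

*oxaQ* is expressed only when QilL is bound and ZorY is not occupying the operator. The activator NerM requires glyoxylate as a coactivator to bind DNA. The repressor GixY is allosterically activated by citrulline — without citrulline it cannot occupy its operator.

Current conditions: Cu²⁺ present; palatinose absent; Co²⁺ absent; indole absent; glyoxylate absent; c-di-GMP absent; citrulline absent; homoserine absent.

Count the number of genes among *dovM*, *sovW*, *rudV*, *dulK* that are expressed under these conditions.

0

Glyoxylate is absent, so NerM is inactive.
Cu²⁺ is present, so HolN is inactive.
Required activator NerM is absent, so *dovM* is not transcribed.
→ *dovM* is OFF.
Palatinose is absent, so GixC is active.
Indole is absent, so HaxM is active.
With repressor HaxM bound, *sovW* is not transcribed.
→ *sovW* is OFF.
Homoserine is absent, so ZorY is inactive.
c-di-GMP is absent, so QilL is active.
No repressor is bound and QilL is active, so *oxaQ* is transcribed.
So OxaQ is produced and active.
With repressor OxaQ bound, *rudV* is not transcribed.
→ *rudV* is OFF.
Citrulline is absent, so GixY is inactive.
With no repressor bound, *holR* is transcribed.
So HolR is produced and active.
Co²⁺ is absent, so OxaU is inactive.
Required activator OxaU is absent, so *dulK* is not transcribed.
→ *dulK* is OFF.
0 of the 4 genes are transcribed.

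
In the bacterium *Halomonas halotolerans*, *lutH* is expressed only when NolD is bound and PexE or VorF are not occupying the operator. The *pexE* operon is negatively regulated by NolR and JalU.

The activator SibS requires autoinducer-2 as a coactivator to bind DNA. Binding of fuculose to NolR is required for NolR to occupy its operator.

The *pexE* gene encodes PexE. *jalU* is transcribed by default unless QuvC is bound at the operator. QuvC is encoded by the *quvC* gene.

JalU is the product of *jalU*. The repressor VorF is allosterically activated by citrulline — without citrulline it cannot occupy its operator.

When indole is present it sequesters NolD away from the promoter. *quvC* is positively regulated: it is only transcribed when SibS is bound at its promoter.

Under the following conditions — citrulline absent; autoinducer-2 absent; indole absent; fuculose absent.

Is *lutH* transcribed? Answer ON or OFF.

ON

Indole is absent, so NolD is active.
Fuculose is absent, so NolR is inactive.
Autoinducer-2 is absent, so SibS is inactive.
Required activator SibS is absent, so *quvC* is not transcribed.
So QuvC is not produced.
With no repressor bound, *jalU* is transcribed.
So JalU is produced and active.
With repressor JalU bound, *pexE* is not transcribed.
So PexE is not produced.
Citrulline is absent, so VorF is inactive.
No repressor is bound and NolD is active, so *lutH* is transcribed.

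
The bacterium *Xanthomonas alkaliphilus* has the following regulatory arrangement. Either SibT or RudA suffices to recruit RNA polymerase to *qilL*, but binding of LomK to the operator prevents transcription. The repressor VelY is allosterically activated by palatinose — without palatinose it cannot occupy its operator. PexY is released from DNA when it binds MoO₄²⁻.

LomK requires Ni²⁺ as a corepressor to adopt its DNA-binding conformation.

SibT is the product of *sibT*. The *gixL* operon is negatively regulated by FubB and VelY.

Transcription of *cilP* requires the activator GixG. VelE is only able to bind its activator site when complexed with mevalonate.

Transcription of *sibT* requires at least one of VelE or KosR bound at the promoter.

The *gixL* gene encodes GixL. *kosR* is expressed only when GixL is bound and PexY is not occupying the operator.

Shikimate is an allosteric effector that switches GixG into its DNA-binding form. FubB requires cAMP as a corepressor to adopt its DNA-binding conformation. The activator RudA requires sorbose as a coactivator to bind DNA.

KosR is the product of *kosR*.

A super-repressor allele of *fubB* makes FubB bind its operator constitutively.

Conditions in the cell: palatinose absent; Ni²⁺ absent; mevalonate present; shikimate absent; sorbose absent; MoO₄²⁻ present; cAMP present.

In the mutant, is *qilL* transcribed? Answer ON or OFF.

Mevalonate is present, so VelE is active.
MoO₄²⁻ is present, so PexY is inactive.
FubB is constitutively active in this strain.
Palatinose is absent, so VelY is inactive.
With repressor FubB bound, *gixL* is not transcribed.
So GixL is not produced.
Required activator GixL is absent, so *kosR* is not transcribed.
So KosR is not produced.
Activator VelE is present, so *sibT* is transcribed.
So SibT is produced and active.
Sorbose is absent, so RudA is inactive.
Ni²⁺ is absent, so LomK is inactive.
Activator SibT is present, so *qilL* is transcribed.

ON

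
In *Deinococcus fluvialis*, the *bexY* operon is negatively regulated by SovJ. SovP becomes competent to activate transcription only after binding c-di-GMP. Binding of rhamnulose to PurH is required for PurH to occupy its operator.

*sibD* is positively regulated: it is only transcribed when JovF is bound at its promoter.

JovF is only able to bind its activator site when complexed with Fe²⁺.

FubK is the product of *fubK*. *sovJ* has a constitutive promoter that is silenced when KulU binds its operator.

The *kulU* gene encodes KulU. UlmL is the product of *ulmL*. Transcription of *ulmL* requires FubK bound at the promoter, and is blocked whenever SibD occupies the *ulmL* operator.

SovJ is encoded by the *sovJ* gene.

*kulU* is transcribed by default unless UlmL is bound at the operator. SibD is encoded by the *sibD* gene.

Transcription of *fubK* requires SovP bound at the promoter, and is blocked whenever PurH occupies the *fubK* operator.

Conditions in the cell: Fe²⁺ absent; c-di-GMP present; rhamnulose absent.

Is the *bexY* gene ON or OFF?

OFF

Rhamnulose is absent, so PurH is inactive.
c-di-GMP is present, so SovP is active.
No repressor is bound and SovP is active, so *fubK* is transcribed.
So FubK is produced and active.
Fe²⁺ is absent, so JovF is inactive.
Required activator JovF is absent, so *sibD* is not transcribed.
So SibD is not produced.
No repressor is bound and FubK is active, so *ulmL* is transcribed.
So UlmL is produced and active.
With repressor UlmL bound, *kulU* is not transcribed.
So KulU is not produced.
With no repressor bound, *sovJ* is transcribed.
So SovJ is produced and active.
With repressor SovJ bound, *bexY* is not transcribed.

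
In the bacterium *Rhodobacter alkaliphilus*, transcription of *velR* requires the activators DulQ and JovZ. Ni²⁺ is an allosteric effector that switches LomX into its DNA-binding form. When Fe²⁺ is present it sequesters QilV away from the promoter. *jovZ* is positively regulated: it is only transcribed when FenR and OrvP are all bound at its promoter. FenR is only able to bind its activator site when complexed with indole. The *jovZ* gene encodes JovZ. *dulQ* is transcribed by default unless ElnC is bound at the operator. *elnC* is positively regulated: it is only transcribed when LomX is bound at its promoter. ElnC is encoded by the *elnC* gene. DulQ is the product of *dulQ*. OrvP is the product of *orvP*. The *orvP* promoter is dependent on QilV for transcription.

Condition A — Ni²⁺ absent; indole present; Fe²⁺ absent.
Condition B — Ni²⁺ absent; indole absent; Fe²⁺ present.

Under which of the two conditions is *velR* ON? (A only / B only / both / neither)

A only

Condition A:
Ni²⁺ is absent, so LomX is inactive.
Required activator LomX is absent, so *elnC* is not transcribed.
So ElnC is not produced.
With no repressor bound, *dulQ* is transcribed.
So DulQ is produced and active.
Indole is present, so FenR is active.
Fe²⁺ is absent, so QilV is active.
No repressor is bound and QilV is active, so *orvP* is transcribed.
So OrvP is produced and active.
No repressor is bound and FenR and OrvP are active, so *jovZ* is transcribed.
So JovZ is produced and active.
No repressor is bound and DulQ and JovZ are active, so *velR* is transcribed.
→ *velR* is ON in A.
Condition B:
Ni²⁺ is absent, so LomX is inactive.
Required activator LomX is absent, so *elnC* is not transcribed.
So ElnC is not produced.
With no repressor bound, *dulQ* is transcribed.
So DulQ is produced and active.
Indole is absent, so FenR is inactive.
Fe²⁺ is present, so QilV is inactive.
Required activator QilV is absent, so *orvP* is not transcribed.
So OrvP is not produced.
Required activator FenR is absent, so *jovZ* is not transcribed.
So JovZ is not produced.
Required activator JovZ is absent, so *velR* is not transcribed.
→ *velR* is OFF in B.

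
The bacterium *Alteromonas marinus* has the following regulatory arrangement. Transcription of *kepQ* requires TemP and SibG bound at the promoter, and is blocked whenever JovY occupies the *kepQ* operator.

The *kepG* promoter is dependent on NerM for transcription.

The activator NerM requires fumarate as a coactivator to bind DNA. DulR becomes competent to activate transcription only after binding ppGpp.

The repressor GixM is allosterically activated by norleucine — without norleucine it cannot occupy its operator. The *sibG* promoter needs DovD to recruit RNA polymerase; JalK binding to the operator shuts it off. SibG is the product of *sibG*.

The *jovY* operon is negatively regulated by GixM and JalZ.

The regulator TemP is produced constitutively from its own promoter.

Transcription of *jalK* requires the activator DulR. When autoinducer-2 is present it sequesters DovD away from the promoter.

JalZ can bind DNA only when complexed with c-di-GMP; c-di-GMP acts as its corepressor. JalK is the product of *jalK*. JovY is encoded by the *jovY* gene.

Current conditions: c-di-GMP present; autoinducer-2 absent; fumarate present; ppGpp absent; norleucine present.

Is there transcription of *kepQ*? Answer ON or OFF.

Norleucine is present, so GixM is active.
c-di-GMP is present, so JalZ is active.
With repressor GixM bound, *jovY* is not transcribed.
So JovY is not produced.
TemP is produced constitutively and is active.
Autoinducer-2 is absent, so DovD is active.
ppGpp is absent, so DulR is inactive.
Required activator DulR is absent, so *jalK* is not transcribed.
So JalK is not produced.
No repressor is bound and DovD is active, so *sibG* is transcribed.
So SibG is produced and active.
No repressor is bound and TemP and SibG are active, so *kepQ* is transcribed.

ON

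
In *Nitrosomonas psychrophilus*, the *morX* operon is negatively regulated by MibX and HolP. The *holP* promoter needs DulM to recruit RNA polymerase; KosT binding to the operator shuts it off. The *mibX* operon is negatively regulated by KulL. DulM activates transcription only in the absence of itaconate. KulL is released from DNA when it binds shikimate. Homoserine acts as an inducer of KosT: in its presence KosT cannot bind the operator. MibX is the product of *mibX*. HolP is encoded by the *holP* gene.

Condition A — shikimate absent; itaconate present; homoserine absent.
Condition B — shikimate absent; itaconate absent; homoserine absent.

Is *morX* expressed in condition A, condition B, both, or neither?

Condition A:
Shikimate is absent, so KulL is active.
With repressor KulL bound, *mibX* is not transcribed.
So MibX is not produced.
Itaconate is present, so DulM is inactive.
Homoserine is absent, so KosT is active.
With repressor KosT bound, *holP* is not transcribed.
So HolP is not produced.
With no repressor bound, *morX* is transcribed.
→ *morX* is ON in A.
Condition B:
Shikimate is absent, so KulL is active.
With repressor KulL bound, *mibX* is not transcribed.
So MibX is not produced.
Itaconate is absent, so DulM is active.
Homoserine is absent, so KosT is active.
With repressor KosT bound, *holP* is not transcribed.
So HolP is not produced.
With no repressor bound, *morX* is transcribed.
→ *morX* is ON in B.

both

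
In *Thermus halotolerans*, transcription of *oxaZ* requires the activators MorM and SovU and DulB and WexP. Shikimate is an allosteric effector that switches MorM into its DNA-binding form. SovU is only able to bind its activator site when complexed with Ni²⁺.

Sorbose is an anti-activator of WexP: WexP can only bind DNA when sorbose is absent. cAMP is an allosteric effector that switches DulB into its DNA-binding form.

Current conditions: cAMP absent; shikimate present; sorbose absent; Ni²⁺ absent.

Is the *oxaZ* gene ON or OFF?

Shikimate is present, so MorM is active.
Ni²⁺ is absent, so SovU is inactive.
cAMP is absent, so DulB is inactive.
Sorbose is absent, so WexP is active.
Required activator SovU is absent, so *oxaZ* is not transcribed.

OFF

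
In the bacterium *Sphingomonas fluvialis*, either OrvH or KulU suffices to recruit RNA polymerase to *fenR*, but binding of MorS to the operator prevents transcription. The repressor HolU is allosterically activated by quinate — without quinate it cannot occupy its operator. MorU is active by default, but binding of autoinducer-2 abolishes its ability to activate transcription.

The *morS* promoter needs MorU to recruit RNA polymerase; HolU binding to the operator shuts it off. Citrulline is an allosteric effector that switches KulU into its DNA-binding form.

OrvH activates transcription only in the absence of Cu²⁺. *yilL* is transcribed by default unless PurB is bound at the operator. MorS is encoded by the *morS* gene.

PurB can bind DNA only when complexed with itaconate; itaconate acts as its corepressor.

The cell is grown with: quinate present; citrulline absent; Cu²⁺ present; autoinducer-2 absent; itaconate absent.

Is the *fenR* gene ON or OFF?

OFF

Quinate is present, so HolU is active.
Autoinducer-2 is absent, so MorU is active.
With repressor HolU bound, *morS* is not transcribed.
So MorS is not produced.
Cu²⁺ is present, so OrvH is inactive.
Citrulline is absent, so KulU is inactive.
No activator is available at the *fenR* promoter, so *fenR* is not transcribed.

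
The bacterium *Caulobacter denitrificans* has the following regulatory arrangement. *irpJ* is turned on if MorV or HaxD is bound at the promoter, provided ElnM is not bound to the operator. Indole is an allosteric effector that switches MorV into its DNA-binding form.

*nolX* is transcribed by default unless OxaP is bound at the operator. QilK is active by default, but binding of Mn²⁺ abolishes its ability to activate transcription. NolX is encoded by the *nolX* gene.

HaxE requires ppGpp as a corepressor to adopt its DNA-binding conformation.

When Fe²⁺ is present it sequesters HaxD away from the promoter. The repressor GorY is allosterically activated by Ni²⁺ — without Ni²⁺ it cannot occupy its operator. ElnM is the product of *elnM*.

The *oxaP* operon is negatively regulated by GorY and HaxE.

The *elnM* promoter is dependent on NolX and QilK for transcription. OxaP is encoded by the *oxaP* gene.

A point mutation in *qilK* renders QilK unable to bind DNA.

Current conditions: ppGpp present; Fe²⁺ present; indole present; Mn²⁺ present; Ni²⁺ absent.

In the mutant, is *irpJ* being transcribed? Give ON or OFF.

ON

Indole is present, so MorV is active.
Fe²⁺ is present, so HaxD is inactive.
Ni²⁺ is absent, so GorY is inactive.
ppGpp is present, so HaxE is active.
With repressor HaxE bound, *oxaP* is not transcribed.
So OxaP is not produced.
With no repressor bound, *nolX* is transcribed.
So NolX is produced and active.
QilK is non-functional in this strain, so it has no effect.
Required activator QilK is absent, so *elnM* is not transcribed.
So ElnM is not produced.
Activator MorV is present, so *irpJ* is transcribed.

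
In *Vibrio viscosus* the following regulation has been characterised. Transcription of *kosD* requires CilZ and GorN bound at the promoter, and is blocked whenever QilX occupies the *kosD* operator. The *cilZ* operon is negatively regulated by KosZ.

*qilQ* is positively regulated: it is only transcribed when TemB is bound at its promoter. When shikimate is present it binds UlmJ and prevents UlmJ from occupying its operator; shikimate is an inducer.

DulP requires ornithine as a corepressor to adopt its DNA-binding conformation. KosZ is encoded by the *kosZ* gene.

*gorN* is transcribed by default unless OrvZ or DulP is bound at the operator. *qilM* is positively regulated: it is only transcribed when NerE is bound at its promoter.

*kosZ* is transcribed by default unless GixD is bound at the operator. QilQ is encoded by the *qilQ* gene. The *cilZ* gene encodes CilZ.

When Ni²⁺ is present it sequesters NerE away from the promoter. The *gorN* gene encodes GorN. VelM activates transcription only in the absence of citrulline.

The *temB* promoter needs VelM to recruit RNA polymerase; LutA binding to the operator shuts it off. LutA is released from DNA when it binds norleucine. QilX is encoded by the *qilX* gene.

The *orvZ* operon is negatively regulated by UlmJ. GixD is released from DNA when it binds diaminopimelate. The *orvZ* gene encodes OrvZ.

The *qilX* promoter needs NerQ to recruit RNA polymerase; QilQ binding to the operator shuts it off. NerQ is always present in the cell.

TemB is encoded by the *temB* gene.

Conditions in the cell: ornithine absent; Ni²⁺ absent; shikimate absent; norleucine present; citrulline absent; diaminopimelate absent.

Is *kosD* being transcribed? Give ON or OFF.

ON

Diaminopimelate is absent, so GixD is active.
With repressor GixD bound, *kosZ* is not transcribed.
So KosZ is not produced.
With no repressor bound, *cilZ* is transcribed.
So CilZ is produced and active.
Citrulline is absent, so VelM is active.
Norleucine is present, so LutA is inactive.
No repressor is bound and VelM is active, so *temB* is transcribed.
So TemB is produced and active.
No repressor is bound and TemB is active, so *qilQ* is transcribed.
So QilQ is produced and active.
NerQ is produced constitutively and is active.
With repressor QilQ bound, *qilX* is not transcribed.
So QilX is not produced.
Shikimate is absent, so UlmJ is active.
With repressor UlmJ bound, *orvZ* is not transcribed.
So OrvZ is not produced.
Ornithine is absent, so DulP is inactive.
With no repressor bound, *gorN* is transcribed.
So GorN is produced and active.
No repressor is bound and CilZ and GorN are active, so *kosD* is transcribed.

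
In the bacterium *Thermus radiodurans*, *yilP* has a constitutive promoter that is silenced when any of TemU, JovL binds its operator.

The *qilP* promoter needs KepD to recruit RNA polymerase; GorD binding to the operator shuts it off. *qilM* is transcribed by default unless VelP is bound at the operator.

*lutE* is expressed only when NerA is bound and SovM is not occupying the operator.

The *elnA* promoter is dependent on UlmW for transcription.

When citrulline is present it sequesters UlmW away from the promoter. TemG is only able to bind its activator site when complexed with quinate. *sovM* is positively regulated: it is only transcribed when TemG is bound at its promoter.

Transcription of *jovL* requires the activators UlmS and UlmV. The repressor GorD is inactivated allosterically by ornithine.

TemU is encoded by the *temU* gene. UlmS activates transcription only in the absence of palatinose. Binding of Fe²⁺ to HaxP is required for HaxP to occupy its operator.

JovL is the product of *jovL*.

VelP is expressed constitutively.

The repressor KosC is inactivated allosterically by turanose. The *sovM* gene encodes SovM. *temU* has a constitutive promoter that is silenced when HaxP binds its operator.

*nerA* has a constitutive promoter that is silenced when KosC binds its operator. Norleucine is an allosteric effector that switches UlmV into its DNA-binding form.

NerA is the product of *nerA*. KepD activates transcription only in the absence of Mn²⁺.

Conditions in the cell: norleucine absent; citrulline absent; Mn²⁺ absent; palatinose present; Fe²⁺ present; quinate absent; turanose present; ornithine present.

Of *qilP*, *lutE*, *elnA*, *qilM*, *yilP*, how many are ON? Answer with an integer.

4

Ornithine is present, so GorD is inactive.
Mn²⁺ is absent, so KepD is active.
No repressor is bound and KepD is active, so *qilP* is transcribed.
→ *qilP* is ON.
Turanose is present, so KosC is inactive.
With no repressor bound, *nerA* is transcribed.
So NerA is produced and active.
Quinate is absent, so TemG is inactive.
Required activator TemG is absent, so *sovM* is not transcribed.
So SovM is not produced.
No repressor is bound and NerA is active, so *lutE* is transcribed.
→ *lutE* is ON.
Citrulline is absent, so UlmW is active.
No repressor is bound and UlmW is active, so *elnA* is transcribed.
→ *elnA* is ON.
VelP is produced constitutively and is active.
With repressor VelP bound, *qilM* is not transcribed.
→ *qilM* is OFF.
Fe²⁺ is present, so HaxP is active.
With repressor HaxP bound, *temU* is not transcribed.
So TemU is not produced.
Palatinose is present, so UlmS is inactive.
Norleucine is absent, so UlmV is inactive.
Required activator UlmS is absent, so *jovL* is not transcribed.
So JovL is not produced.
With no repressor bound, *yilP* is transcribed.
→ *yilP* is ON.
4 of the 5 genes are transcribed.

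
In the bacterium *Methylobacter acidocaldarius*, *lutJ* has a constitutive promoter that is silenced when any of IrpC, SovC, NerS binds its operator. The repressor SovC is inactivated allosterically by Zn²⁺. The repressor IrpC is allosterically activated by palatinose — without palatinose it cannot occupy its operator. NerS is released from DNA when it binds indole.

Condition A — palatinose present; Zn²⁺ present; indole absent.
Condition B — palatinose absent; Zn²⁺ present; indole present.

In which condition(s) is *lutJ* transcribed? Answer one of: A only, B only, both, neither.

Condition A:
Palatinose is present, so IrpC is active.
Zn²⁺ is present, so SovC is inactive.
Indole is absent, so NerS is active.
With repressor IrpC bound, *lutJ* is not transcribed.
→ *lutJ* is OFF in A.
Condition B:
Palatinose is absent, so IrpC is inactive.
Zn²⁺ is present, so SovC is inactive.
Indole is present, so NerS is inactive.
With no repressor bound, *lutJ* is transcribed.
→ *lutJ* is ON in B.

B only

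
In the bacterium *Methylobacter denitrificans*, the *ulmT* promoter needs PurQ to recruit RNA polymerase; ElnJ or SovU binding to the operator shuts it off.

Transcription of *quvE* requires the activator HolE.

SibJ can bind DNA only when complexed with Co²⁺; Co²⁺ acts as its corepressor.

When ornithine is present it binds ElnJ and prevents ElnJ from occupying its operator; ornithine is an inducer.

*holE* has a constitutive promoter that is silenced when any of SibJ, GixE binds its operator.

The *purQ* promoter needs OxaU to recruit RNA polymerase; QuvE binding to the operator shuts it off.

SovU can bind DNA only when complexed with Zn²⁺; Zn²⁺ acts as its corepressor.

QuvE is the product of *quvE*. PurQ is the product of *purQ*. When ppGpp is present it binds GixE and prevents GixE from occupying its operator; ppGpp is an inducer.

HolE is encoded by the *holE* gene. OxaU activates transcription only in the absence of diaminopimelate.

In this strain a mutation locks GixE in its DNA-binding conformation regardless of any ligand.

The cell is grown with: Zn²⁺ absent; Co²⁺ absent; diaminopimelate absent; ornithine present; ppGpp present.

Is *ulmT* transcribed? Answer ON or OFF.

ON

Ornithine is present, so ElnJ is inactive.
Zn²⁺ is absent, so SovU is inactive.
Co²⁺ is absent, so SibJ is inactive.
GixE is constitutively active in this strain.
With repressor GixE bound, *holE* is not transcribed.
So HolE is not produced.
Required activator HolE is absent, so *quvE* is not transcribed.
So QuvE is not produced.
Diaminopimelate is absent, so OxaU is active.
No repressor is bound and OxaU is active, so *purQ* is transcribed.
So PurQ is produced and active.
No repressor is bound and PurQ is active, so *ulmT* is transcribed.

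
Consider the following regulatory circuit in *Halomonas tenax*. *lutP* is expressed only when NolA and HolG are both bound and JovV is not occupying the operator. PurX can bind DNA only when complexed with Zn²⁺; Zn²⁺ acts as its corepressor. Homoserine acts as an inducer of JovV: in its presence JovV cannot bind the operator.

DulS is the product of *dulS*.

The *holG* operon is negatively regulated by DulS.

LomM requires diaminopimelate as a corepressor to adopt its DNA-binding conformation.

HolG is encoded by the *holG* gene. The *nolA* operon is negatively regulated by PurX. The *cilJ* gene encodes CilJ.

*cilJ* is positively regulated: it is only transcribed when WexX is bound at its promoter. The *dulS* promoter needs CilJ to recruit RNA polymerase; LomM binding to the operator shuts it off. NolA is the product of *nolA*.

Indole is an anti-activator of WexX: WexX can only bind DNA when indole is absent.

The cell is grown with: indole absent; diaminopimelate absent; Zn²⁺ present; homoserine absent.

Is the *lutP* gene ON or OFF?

Zn²⁺ is present, so PurX is active.
With repressor PurX bound, *nolA* is not transcribed.
So NolA is not produced.
Homoserine is absent, so JovV is active.
Diaminopimelate is absent, so LomM is inactive.
Indole is absent, so WexX is active.
No repressor is bound and WexX is active, so *cilJ* is transcribed.
So CilJ is produced and active.
No repressor is bound and CilJ is active, so *dulS* is transcribed.
So DulS is produced and active.
With repressor DulS bound, *holG* is not transcribed.
So HolG is not produced.
With repressor JovV bound, *lutP* is not transcribed.

OFF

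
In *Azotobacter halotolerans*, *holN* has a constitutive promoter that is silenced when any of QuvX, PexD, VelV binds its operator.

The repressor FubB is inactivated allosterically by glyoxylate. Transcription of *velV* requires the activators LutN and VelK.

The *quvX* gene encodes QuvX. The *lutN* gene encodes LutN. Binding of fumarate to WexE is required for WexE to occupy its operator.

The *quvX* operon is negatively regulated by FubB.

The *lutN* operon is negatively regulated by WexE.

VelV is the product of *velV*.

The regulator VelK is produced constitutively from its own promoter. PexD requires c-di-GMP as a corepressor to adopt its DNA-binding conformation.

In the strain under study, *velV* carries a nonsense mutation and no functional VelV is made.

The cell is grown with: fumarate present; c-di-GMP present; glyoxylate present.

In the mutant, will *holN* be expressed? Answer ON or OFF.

OFF

Glyoxylate is present, so FubB is inactive.
With no repressor bound, *quvX* is transcribed.
So QuvX is produced and active.
c-di-GMP is present, so PexD is active.
VelV is non-functional in this strain, so it has no effect.
With repressor QuvX bound, *holN* is not transcribed.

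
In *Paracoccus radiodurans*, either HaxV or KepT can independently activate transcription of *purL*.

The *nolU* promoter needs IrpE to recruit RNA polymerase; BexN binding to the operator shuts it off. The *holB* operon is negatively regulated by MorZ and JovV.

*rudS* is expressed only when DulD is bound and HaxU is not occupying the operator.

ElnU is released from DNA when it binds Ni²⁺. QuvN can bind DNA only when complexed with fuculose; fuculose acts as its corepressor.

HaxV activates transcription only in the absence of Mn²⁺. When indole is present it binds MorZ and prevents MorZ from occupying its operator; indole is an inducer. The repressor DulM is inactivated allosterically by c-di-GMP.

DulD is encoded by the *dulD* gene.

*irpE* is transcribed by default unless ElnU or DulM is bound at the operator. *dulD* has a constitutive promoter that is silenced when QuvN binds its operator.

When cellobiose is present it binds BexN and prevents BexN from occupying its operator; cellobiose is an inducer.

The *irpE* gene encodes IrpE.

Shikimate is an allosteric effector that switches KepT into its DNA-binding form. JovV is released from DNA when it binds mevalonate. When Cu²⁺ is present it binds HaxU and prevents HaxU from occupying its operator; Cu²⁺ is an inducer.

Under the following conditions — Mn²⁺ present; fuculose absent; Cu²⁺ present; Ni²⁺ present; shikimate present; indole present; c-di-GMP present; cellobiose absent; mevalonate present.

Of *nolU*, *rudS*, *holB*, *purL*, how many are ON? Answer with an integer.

3

Cellobiose is absent, so BexN is active.
Ni²⁺ is present, so ElnU is inactive.
c-di-GMP is present, so DulM is inactive.
With no repressor bound, *irpE* is transcribed.
So IrpE is produced and active.
With repressor BexN bound, *nolU* is not transcribed.
→ *nolU* is OFF.
Fuculose is absent, so QuvN is inactive.
With no repressor bound, *dulD* is transcribed.
So DulD is produced and active.
Cu²⁺ is present, so HaxU is inactive.
No repressor is bound and DulD is active, so *rudS* is transcribed.
→ *rudS* is ON.
Indole is present, so MorZ is inactive.
Mevalonate is present, so JovV is inactive.
With no repressor bound, *holB* is transcribed.
→ *holB* is ON.
Mn²⁺ is present, so HaxV is inactive.
Shikimate is present, so KepT is active.
Activator KepT is present, so *purL* is transcribed.
→ *purL* is ON.
3 of the 4 genes are transcribed.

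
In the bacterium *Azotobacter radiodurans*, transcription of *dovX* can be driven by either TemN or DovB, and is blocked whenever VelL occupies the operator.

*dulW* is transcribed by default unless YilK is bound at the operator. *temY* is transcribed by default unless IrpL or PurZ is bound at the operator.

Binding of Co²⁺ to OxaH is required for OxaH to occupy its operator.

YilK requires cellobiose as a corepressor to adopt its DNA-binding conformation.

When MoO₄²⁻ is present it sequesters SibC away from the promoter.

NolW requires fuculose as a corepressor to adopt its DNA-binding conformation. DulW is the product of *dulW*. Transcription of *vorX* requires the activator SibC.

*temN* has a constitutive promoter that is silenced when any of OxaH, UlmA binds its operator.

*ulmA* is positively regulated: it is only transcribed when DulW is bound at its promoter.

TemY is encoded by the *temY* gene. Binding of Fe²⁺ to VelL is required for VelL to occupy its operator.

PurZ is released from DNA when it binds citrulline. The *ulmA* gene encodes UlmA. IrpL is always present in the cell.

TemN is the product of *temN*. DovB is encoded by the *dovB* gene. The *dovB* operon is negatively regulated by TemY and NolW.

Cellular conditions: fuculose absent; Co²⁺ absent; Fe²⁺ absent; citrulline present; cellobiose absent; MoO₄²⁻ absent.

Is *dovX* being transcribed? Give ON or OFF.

Co²⁺ is absent, so OxaH is inactive.
Cellobiose is absent, so YilK is inactive.
With no repressor bound, *dulW* is transcribed.
So DulW is produced and active.
No repressor is bound and DulW is active, so *ulmA* is transcribed.
So UlmA is produced and active.
With repressor UlmA bound, *temN* is not transcribed.
So TemN is not produced.
IrpL is produced constitutively and is active.
Citrulline is present, so PurZ is inactive.
With repressor IrpL bound, *temY* is not transcribed.
So TemY is not produced.
Fuculose is absent, so NolW is inactive.
With no repressor bound, *dovB* is transcribed.
So DovB is produced and active.
Fe²⁺ is absent, so VelL is inactive.
Activator DovB is present, so *dovX* is transcribed.

ON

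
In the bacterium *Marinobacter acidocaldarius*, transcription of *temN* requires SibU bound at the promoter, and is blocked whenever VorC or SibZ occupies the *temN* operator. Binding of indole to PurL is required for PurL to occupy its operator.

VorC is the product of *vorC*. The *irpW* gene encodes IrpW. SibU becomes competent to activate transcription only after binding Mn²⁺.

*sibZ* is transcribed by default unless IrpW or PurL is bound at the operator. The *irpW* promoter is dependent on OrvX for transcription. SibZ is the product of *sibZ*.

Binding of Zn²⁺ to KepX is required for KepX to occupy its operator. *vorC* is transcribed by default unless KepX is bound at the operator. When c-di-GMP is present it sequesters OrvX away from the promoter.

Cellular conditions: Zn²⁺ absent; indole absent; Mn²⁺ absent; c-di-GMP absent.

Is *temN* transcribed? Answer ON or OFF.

Mn²⁺ is absent, so SibU is inactive.
Zn²⁺ is absent, so KepX is inactive.
With no repressor bound, *vorC* is transcribed.
So VorC is produced and active.
c-di-GMP is absent, so OrvX is active.
No repressor is bound and OrvX is active, so *irpW* is transcribed.
So IrpW is produced and active.
Indole is absent, so PurL is inactive.
With repressor IrpW bound, *sibZ* is not transcribed.
So SibZ is not produced.
With repressor VorC bound, *temN* is not transcribed.

OFF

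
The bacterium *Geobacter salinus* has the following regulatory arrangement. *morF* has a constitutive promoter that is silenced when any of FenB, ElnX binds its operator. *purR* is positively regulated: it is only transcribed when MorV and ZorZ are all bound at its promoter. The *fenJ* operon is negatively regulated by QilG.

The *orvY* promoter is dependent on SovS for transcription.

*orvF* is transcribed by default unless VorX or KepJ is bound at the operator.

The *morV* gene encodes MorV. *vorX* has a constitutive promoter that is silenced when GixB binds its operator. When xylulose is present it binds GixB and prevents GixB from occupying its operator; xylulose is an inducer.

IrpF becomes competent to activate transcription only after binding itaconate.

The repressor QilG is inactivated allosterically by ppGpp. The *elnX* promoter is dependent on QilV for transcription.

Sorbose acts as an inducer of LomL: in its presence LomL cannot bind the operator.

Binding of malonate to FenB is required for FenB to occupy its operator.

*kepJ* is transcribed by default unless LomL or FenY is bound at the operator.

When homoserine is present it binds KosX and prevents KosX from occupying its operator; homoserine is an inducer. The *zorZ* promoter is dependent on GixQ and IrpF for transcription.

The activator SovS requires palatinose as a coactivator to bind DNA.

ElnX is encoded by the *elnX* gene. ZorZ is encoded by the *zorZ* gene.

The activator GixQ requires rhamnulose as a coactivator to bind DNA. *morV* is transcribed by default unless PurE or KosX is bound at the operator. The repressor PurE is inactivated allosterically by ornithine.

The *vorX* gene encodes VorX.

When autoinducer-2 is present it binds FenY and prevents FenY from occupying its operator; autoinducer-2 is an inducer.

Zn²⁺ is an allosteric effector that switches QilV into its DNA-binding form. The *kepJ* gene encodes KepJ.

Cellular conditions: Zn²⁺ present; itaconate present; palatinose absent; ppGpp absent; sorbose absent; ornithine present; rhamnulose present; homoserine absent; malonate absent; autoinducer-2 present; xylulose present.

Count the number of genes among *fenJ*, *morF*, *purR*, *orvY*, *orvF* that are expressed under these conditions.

0

ppGpp is absent, so QilG is active.
With repressor QilG bound, *fenJ* is not transcribed.
→ *fenJ* is OFF.
Malonate is absent, so FenB is inactive.
Zn²⁺ is present, so QilV is active.
No repressor is bound and QilV is active, so *elnX* is transcribed.
So ElnX is produced and active.
With repressor ElnX bound, *morF* is not transcribed.
→ *morF* is OFF.
Ornithine is present, so PurE is inactive.
Homoserine is absent, so KosX is active.
With repressor KosX bound, *morV* is not transcribed.
So MorV is not produced.
Rhamnulose is present, so GixQ is active.
Itaconate is present, so IrpF is active.
No repressor is bound and GixQ and IrpF are active, so *zorZ* is transcribed.
So ZorZ is produced and active.
Required activator MorV is absent, so *purR* is not transcribed.
→ *purR* is OFF.
Palatinose is absent, so SovS is inactive.
Required activator SovS is absent, so *orvY* is not transcribed.
→ *orvY* is OFF.
Xylulose is present, so GixB is inactive.
With no repressor bound, *vorX* is transcribed.
So VorX is produced and active.
Sorbose is absent, so LomL is active.
Autoinducer-2 is present, so FenY is inactive.
With repressor LomL bound, *kepJ* is not transcribed.
So KepJ is not produced.
With repressor VorX bound, *orvF* is not transcribed.
→ *orvF* is OFF.
0 of the 5 genes are transcribed.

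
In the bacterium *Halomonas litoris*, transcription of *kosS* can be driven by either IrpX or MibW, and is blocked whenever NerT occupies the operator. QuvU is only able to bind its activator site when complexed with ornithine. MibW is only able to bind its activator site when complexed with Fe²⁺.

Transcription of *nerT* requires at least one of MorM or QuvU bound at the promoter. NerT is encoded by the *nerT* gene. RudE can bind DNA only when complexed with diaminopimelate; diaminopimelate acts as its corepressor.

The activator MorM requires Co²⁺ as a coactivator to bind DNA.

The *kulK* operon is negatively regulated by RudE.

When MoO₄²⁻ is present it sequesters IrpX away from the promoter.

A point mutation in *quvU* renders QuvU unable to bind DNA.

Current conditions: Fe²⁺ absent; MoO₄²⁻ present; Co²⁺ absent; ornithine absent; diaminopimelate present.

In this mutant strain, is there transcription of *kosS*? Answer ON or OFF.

MoO₄²⁻ is present, so IrpX is inactive.
Fe²⁺ is absent, so MibW is inactive.
Co²⁺ is absent, so MorM is inactive.
QuvU is non-functional in this strain, so it has no effect.
No activator is available at the *nerT* promoter, so *nerT* is not transcribed.
So NerT is not produced.
No activator is available at the *kosS* promoter, so *kosS* is not transcribed.

OFF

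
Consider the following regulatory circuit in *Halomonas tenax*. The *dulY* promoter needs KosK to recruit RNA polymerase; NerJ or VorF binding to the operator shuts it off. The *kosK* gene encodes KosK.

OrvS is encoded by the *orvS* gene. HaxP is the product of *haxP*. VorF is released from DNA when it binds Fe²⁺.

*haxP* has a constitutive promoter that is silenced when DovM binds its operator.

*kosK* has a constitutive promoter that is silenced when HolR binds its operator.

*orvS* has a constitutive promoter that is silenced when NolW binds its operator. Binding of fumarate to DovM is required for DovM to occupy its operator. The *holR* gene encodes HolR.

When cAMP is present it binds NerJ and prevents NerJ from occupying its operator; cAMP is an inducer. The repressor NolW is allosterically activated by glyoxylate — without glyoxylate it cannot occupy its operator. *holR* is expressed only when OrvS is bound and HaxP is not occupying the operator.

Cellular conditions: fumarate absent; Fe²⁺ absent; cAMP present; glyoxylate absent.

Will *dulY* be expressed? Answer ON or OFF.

OFF

cAMP is present, so NerJ is inactive.
Glyoxylate is absent, so NolW is inactive.
With no repressor bound, *orvS* is transcribed.
So OrvS is produced and active.
Fumarate is absent, so DovM is inactive.
With no repressor bound, *haxP* is transcribed.
So HaxP is produced and active.
With repressor HaxP bound, *holR* is not transcribed.
So HolR is not produced.
With no repressor bound, *kosK* is transcribed.
So KosK is produced and active.
Fe²⁺ is absent, so VorF is active.
With repressor VorF bound, *dulY* is not transcribed.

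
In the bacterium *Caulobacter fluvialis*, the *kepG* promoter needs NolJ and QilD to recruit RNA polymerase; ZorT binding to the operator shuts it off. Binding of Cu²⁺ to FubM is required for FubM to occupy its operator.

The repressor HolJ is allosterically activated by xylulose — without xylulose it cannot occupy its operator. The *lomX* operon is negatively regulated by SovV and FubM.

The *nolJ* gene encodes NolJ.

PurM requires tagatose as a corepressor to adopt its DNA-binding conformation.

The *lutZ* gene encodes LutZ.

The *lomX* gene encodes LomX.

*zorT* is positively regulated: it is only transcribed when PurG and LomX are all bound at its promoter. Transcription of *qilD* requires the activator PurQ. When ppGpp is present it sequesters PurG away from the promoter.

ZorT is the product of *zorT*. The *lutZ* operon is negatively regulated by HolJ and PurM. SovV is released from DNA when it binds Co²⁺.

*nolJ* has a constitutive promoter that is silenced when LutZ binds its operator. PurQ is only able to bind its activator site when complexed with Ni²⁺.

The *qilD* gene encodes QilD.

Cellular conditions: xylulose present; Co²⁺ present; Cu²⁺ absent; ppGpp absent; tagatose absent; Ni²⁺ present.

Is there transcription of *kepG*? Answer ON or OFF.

OFF

Xylulose is present, so HolJ is active.
Tagatose is absent, so PurM is inactive.
With repressor HolJ bound, *lutZ* is not transcribed.
So LutZ is not produced.
With no repressor bound, *nolJ* is transcribed.
So NolJ is produced and active.
ppGpp is absent, so PurG is active.
Co²⁺ is present, so SovV is inactive.
Cu²⁺ is absent, so FubM is inactive.
With no repressor bound, *lomX* is transcribed.
So LomX is produced and active.
No repressor is bound and PurG and LomX are active, so *zorT* is transcribed.
So ZorT is produced and active.
Ni²⁺ is present, so PurQ is active.
No repressor is bound and PurQ is active, so *qilD* is transcribed.
So QilD is produced and active.
With repressor ZorT bound, *kepG* is not transcribed.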